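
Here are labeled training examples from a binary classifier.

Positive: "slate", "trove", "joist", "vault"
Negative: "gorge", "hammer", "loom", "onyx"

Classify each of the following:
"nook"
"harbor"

Negative, Negative

The distinguishing property — contains 't' — holds for all the 'Positive' cases and none of the 'Negative' cases.
"nook": no 't' — doesn't qualify, so Negative.
"harbor": no 't' — doesn't qualify, so Negative.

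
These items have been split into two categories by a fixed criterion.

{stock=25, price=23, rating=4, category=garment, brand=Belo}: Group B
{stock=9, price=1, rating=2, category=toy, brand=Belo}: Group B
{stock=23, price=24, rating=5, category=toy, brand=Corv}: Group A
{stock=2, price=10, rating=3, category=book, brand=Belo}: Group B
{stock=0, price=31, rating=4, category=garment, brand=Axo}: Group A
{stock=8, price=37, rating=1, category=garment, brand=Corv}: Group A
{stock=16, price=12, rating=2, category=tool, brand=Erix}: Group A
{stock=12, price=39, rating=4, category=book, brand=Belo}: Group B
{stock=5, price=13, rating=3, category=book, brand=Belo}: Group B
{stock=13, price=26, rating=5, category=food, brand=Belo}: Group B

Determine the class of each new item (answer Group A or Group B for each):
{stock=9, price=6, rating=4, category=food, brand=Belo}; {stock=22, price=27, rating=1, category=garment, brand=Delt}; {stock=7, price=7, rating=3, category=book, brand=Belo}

Group B, Group A, Group B

A rule that fits every label: brand is not Belo — true of each 'Group A' example, false of each 'Group B' one.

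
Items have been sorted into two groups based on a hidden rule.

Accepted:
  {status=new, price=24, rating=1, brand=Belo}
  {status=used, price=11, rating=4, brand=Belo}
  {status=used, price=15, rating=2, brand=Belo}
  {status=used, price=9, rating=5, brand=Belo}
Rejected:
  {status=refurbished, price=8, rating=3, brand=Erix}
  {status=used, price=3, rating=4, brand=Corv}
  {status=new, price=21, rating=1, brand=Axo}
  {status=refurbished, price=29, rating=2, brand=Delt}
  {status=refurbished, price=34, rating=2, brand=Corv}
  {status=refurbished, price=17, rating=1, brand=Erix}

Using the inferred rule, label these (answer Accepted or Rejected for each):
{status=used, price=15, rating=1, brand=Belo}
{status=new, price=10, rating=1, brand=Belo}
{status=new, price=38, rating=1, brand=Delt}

Accepted, Accepted, Rejected

Comparing the two groups points to one rule — brand is Belo.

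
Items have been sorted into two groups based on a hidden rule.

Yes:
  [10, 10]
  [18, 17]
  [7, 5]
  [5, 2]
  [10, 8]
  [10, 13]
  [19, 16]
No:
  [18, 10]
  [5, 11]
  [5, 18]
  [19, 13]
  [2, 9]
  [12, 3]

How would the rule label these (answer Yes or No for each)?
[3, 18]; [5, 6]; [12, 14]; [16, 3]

The rule appears to be: |first − second| ≤ 3.
[3, 18]: |3−18| = 15 — fails this test, so No.
[5, 6]: |5−6| = 1 — passes, so Yes.
[12, 14]: |12−14| = 2 — passes, so Yes.
[16, 3]: |16−3| = 13 — fails this test, so No.

No, Yes, Yes, No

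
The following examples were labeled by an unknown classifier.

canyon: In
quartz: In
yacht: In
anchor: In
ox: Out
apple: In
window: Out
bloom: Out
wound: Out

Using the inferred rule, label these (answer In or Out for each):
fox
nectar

The rule appears to be: contains 'a'.
fox → no 'a' → Out. nectar → has 'a' → In.

Out, In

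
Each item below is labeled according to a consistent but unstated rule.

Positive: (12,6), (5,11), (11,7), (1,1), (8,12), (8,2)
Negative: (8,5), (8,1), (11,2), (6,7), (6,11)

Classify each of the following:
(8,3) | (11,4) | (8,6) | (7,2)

Every 'Positive' example satisfies: sum is even. None of the 'Negative' examples do.
(8,3): Negative (8+3 = 11).
(11,4): Negative (11+4 = 15).
(8,6): Positive (8+6 = 14).
(7,2): Negative (7+2 = 9).

Negative, Negative, Positive, Negative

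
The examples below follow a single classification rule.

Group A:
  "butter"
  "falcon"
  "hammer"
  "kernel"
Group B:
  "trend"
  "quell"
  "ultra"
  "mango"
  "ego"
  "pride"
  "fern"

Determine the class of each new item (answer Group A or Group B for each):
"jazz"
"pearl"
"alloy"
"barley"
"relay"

Group B, Group B, Group B, Group A, Group B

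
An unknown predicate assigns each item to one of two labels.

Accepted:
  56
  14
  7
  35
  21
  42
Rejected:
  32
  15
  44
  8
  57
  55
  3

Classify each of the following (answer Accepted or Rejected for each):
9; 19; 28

Rejected, Rejected, Accepted

Checking candidate rules against both groups, what survives is: multiple of 7.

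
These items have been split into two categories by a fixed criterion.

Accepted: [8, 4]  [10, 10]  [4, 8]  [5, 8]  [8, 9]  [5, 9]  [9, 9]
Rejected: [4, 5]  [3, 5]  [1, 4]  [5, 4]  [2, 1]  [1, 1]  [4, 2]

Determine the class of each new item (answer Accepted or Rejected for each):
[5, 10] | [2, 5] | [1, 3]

'Accepted' ⟺ sum ≥ 12.

Accepted, Rejected, Rejected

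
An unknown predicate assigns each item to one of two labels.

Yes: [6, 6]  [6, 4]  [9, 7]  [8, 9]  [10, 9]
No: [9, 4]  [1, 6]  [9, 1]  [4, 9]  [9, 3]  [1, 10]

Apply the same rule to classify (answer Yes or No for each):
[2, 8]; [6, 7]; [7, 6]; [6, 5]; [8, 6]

The simplest hypothesis consistent with all the labels is: |first − second| ≤ 2.
[2, 8]: |2−8| = 6, doesn't qualify → No.
[6, 7]: |6−7| = 1, checks out → Yes.
[7, 6]: |7−6| = 1, checks out → Yes.
[6, 5]: |6−5| = 1, checks out → Yes.
[8, 6]: |8−6| = 2, checks out → Yes.

No, Yes, Yes, Yes, Yes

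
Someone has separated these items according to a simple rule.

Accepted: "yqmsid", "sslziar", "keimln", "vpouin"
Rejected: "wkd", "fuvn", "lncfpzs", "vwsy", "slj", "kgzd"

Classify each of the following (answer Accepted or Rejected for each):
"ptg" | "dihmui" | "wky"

The simplest hypothesis consistent with all the labels is: contains 'i'.
Rejected: "ptg", since no 'i'.
Accepted: "dihmui", since has 'i'.
Rejected: "wky", since no 'i'.

Rejected, Accepted, Rejected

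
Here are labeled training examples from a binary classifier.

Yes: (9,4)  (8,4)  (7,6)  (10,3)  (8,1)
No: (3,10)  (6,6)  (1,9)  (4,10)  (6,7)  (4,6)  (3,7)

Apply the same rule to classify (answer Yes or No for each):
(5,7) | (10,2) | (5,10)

No, Yes, No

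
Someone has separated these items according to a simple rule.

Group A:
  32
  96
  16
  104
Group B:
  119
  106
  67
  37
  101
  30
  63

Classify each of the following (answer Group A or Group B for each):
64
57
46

Rule: multiple of 4. This holds for each 'Group A' example and fails for each 'Group B' one.

Group A, Group B, Group B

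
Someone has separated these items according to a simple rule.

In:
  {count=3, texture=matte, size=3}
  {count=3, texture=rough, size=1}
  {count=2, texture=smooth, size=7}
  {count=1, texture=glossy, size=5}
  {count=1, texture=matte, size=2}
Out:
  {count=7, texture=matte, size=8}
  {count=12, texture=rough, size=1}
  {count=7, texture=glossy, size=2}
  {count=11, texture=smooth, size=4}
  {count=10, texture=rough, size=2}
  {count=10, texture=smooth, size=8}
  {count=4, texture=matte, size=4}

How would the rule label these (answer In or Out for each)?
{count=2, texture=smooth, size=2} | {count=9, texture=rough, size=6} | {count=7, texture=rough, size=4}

In, Out, Out

All 'In' examples share one property — count ≤ 3 — and every 'Out' example lacks it.
{count=2, texture=smooth, size=2} → count = 2 → In. {count=9, texture=rough, size=6} → count = 9 → Out. {count=7, texture=rough, size=4} → count = 7 → Out.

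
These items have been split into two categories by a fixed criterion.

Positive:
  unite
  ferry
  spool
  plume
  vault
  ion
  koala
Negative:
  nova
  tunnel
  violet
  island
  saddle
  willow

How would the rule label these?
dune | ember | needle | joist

Negative, Positive, Negative, Positive

The classifier is using: odd length.
Negative: dune, since length 4. Positive: ember, since length 5. Negative: needle, since length 6. Positive: joist, since length 5.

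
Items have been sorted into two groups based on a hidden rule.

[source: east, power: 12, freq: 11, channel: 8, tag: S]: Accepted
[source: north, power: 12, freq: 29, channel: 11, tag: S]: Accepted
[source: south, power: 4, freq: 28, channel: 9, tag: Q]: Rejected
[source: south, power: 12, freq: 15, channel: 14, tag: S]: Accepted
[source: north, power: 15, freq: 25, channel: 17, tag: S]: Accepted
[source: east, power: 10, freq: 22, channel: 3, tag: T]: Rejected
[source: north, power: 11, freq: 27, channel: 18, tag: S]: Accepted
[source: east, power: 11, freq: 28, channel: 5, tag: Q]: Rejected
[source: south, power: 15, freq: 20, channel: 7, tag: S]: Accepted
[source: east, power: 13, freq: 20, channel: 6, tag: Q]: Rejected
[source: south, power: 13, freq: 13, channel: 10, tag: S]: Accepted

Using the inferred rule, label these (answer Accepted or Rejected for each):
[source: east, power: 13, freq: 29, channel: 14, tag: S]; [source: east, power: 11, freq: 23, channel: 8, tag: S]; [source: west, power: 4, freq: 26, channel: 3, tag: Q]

Accepted, Accepted, Rejected

The common property of the 'Accepted' items is: tag is S. No 'Rejected' item has it.
[source: east, power: 13, freq: 29, channel: 14, tag: S]: Accepted (tag is S). [source: east, power: 11, freq: 23, channel: 8, tag: S]: Accepted (tag is S). [source: west, power: 4, freq: 26, channel: 3, tag: Q]: Rejected (tag is Q).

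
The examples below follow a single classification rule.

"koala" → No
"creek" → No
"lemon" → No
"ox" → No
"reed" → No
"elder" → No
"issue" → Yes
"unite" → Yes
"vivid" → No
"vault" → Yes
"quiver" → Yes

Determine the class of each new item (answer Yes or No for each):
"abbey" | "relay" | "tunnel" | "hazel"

Comparing the two groups points to one rule — contains 'u'.
"abbey" → no 'u' → No.
"relay" → no 'u' → No.
"tunnel" → has 'u' → Yes.
"hazel" → no 'u' → No.

No, No, Yes, No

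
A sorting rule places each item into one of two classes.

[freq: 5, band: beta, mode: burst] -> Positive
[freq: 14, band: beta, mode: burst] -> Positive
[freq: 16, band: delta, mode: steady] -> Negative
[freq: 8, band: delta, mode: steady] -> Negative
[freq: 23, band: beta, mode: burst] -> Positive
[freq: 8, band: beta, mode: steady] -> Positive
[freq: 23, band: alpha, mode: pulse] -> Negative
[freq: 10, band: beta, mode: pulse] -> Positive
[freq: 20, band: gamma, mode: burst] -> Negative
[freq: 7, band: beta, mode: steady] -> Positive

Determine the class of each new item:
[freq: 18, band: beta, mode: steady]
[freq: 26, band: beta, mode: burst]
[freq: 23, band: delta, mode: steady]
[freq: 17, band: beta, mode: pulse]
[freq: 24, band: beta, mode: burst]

Positive, Positive, Negative, Positive, Positive

Looking at the examples, the only property every 'Positive' case has and every 'Negative' case lacks is: band is beta.
[freq: 18, band: beta, mode: steady]: band is beta — fits, so Positive. [freq: 26, band: beta, mode: burst]: band is beta — fits, so Positive. [freq: 23, band: delta, mode: steady]: band is delta — does not satisfy this, so Negative. [freq: 17, band: beta, mode: pulse]: band is beta — fits, so Positive. [freq: 24, band: beta, mode: burst]: band is beta — fits, so Positive.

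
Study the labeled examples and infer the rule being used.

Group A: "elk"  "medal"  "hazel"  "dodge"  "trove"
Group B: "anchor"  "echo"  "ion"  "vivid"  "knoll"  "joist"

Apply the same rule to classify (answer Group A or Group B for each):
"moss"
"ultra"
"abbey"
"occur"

The distinguishing property — odd length AND contains 'e' — holds for all the 'Group A' cases and none of the 'Group B' cases.
"moss": Group B (length 4, no 'e'). "ultra": Group B (length 5, no 'e'). "abbey": Group A (length 5, has 'e'). "occur": Group B (length 5, no 'e').

Group B, Group B, Group A, Group B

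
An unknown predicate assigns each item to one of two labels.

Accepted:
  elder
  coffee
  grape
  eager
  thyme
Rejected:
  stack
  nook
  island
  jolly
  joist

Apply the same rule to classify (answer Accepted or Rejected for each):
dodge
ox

Accepted, Rejected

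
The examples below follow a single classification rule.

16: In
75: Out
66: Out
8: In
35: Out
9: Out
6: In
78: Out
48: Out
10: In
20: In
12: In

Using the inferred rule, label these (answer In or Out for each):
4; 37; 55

In, Out, Out

The pattern is that an item is 'In' exactly when: even AND at most 20.
In: 4, since 4 is even, 4 ≤ 20.
Out: 37, since 37 is odd, 37 > 20.
Out: 55, since 55 is odd, 55 > 20.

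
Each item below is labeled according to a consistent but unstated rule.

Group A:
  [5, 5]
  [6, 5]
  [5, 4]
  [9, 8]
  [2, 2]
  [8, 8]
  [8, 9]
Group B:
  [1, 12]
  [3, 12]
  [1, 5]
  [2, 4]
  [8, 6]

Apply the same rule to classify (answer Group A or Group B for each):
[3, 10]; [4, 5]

Group B, Group A

All 'Group A' examples share one property — |first − second| ≤ 1 — and every 'Group B' example lacks it.
[3, 10]: |3−10| = 7, does not satisfy this → Group B.
[4, 5]: |4−5| = 1, checks out → Group A.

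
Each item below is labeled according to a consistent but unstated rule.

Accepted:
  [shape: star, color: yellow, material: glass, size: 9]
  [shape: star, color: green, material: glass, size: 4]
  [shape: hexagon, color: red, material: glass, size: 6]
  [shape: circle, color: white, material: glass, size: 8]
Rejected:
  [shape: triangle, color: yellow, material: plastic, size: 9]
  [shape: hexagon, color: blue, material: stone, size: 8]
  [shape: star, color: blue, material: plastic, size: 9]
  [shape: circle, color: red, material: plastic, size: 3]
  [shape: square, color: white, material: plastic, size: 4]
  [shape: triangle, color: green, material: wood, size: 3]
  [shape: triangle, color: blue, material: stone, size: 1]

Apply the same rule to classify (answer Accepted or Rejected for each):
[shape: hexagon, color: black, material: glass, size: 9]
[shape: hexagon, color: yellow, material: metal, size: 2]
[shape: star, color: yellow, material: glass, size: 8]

Accepted, Rejected, Accepted

Comparing the two groups points to one rule — material is glass.
[shape: hexagon, color: black, material: glass, size: 9]: Accepted (material is glass). [shape: hexagon, color: yellow, material: metal, size: 2]: Rejected (material is metal). [shape: star, color: yellow, material: glass, size: 8]: Accepted (material is glass).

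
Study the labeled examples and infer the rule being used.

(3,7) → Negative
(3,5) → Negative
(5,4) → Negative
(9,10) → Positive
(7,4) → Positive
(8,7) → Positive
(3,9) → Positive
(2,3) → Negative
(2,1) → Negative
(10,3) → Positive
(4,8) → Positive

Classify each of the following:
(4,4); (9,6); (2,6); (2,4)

The common property of the 'Positive' items is: sum ≥ 11. No 'Negative' item has it.
(4,4): 4+4 = 8, lacks this property → Negative.
(9,6): 9+6 = 15, fits → Positive.
(2,6): 2+6 = 8, lacks this property → Negative.
(2,4): 2+4 = 6, lacks this property → Negative.

Negative, Positive, Negative, Negative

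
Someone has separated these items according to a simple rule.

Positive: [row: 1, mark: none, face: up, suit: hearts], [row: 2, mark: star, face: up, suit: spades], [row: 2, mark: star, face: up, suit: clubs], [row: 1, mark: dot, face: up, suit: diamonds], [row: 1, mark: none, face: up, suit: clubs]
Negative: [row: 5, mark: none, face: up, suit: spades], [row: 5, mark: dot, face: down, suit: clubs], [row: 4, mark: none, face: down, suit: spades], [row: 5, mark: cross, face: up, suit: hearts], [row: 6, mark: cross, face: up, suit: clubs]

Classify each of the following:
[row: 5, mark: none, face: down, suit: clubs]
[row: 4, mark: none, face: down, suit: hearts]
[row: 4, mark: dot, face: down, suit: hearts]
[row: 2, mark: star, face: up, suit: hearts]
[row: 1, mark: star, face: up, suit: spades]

'Positive' ⟺ row ≤ 2.
[row: 5, mark: none, face: down, suit: clubs]: row = 5, does not pass → Negative.
[row: 4, mark: none, face: down, suit: hearts]: row = 4, does not pass → Negative.
[row: 4, mark: dot, face: down, suit: hearts]: row = 4, does not pass → Negative.
[row: 2, mark: star, face: up, suit: hearts]: row = 2, meets the rule → Positive.
[row: 1, mark: star, face: up, suit: spades]: row = 1, meets the rule → Positive.

Negative, Negative, Negative, Positive, Positive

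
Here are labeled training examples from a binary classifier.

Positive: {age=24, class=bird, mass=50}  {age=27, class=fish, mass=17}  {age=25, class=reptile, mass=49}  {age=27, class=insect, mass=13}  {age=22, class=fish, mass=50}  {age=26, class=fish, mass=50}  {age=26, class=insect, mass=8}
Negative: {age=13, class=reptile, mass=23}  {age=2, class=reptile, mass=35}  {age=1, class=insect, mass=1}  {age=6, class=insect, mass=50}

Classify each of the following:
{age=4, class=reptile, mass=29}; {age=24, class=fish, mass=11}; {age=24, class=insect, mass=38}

Negative, Positive, Positive

The pattern is that an item is 'Positive' exactly when: age ≥ 22.
{age=4, class=reptile, mass=29}: age = 4 — does not pass, so Negative. {age=24, class=fish, mass=11}: age = 24 — fits, so Positive. {age=24, class=insect, mass=38}: age = 24 — fits, so Positive.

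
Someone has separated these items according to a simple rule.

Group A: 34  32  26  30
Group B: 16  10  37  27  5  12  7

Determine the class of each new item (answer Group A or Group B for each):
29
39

Group B, Group B

Rule: even AND at least 26. This holds for each 'Group A' example and fails for each 'Group B' one.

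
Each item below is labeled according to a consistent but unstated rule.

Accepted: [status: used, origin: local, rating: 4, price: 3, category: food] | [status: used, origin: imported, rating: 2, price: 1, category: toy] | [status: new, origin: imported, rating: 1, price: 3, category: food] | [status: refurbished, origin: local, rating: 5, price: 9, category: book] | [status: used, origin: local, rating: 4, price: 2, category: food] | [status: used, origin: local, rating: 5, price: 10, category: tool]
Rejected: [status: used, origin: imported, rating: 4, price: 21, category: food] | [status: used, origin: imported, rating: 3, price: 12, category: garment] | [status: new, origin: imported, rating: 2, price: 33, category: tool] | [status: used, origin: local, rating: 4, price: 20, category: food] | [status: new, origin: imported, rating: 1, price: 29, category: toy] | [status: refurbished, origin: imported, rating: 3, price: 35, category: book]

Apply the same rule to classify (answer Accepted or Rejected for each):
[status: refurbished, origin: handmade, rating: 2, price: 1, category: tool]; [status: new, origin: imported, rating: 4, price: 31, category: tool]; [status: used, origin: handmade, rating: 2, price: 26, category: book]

All 'Accepted' examples share one property — price ≤ 10 — and every 'Rejected' example lacks it.
Accepted: [status: refurbished, origin: handmade, rating: 2, price: 1, category: tool], since price = 1.
Rejected: [status: new, origin: imported, rating: 4, price: 31, category: tool], since price = 31.
Rejected: [status: used, origin: handmade, rating: 2, price: 26, category: book], since price = 26.

Accepted, Rejected, Rejected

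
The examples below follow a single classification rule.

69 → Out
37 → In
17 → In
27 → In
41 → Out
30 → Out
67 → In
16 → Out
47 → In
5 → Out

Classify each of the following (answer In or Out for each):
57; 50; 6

All 'In' examples share one property — ends in digit 7 — and every 'Out' example lacks it.
57 — last digit 7, hence In. 50 — last digit 0, hence Out. 6 — last digit 6, hence Out.

In, Out, Out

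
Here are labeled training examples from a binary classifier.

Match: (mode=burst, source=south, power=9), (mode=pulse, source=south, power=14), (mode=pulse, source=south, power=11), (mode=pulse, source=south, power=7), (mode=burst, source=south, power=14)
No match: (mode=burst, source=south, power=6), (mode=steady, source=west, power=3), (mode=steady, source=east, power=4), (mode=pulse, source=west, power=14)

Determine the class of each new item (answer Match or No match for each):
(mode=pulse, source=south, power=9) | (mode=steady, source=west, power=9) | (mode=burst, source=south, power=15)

Match, No match, Match

Rule: source is south AND power ≥ 7. This holds for each 'Match' example and fails for each 'No match' one.
(mode=pulse, source=south, power=9) — source is south, power = 9, hence Match. (mode=steady, source=west, power=9) — source is west, power = 9, hence No match. (mode=burst, source=south, power=15) — source is south, power = 15, hence Match.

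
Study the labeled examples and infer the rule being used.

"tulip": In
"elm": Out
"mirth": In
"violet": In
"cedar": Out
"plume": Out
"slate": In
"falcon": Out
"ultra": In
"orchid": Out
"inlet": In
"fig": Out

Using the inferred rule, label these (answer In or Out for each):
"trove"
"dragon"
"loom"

The simplest hypothesis consistent with all the labels is: contains 't'.
"trove": has 't' — passes, so In.
"dragon": no 't' — doesn't match, so Out.
"loom": no 't' — doesn't match, so Out.

In, Out, Out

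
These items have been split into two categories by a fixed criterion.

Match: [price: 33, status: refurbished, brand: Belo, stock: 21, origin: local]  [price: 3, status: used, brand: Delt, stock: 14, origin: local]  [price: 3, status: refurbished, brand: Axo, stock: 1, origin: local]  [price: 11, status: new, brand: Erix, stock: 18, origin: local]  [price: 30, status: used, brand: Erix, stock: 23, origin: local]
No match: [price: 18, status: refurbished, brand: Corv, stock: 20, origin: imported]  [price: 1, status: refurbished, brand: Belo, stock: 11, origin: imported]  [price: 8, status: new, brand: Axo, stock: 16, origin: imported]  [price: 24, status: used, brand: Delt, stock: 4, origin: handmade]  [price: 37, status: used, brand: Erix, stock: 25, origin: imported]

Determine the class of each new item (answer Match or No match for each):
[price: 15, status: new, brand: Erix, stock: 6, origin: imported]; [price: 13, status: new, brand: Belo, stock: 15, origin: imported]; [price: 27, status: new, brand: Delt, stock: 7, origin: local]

No match, No match, Match

Comparing the two groups points to one rule — origin is local.
[price: 15, status: new, brand: Erix, stock: 6, origin: imported]: No match (origin is imported).
[price: 13, status: new, brand: Belo, stock: 15, origin: imported]: No match (origin is imported).
[price: 27, status: new, brand: Delt, stock: 7, origin: local]: Match (origin is local).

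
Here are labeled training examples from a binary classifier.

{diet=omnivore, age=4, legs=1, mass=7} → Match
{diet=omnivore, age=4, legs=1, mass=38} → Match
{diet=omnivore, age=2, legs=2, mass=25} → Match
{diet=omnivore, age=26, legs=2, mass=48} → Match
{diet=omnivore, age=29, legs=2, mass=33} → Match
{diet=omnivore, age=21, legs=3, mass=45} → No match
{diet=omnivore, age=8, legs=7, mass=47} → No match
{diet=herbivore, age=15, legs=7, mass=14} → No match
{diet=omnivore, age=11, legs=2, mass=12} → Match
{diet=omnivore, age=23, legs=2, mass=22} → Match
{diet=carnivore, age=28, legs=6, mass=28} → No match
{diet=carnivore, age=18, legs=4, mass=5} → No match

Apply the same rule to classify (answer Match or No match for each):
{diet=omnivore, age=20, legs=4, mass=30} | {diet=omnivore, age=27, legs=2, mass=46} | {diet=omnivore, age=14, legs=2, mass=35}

No match, Match, Match

The rule appears to be: legs ≤ 2.
No match: {diet=omnivore, age=20, legs=4, mass=30}, since legs = 4. Match: {diet=omnivore, age=27, legs=2, mass=46}, since legs = 2. Match: {diet=omnivore, age=14, legs=2, mass=35}, since legs = 2.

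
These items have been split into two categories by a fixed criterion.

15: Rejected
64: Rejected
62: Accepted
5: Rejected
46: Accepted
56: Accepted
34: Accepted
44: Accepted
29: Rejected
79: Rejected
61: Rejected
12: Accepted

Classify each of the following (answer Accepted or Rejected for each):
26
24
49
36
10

The rule appears to be: even AND at most 62.
26 — 26 is even, 26 ≤ 62, hence Accepted.
24 — 24 is even, 24 ≤ 62, hence Accepted.
49 — 49 is odd, 49 ≤ 62, hence Rejected.
36 — 36 is even, 36 ≤ 62, hence Accepted.
10 — 10 is even, 10 ≤ 62, hence Accepted.

Accepted, Accepted, Rejected, Accepted, Accepted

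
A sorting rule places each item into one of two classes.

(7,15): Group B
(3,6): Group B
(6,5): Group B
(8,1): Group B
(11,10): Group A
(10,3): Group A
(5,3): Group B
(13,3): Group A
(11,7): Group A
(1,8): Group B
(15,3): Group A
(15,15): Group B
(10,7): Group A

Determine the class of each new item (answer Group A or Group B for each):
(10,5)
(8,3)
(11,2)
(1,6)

Group A, Group B, Group A, Group B

The classifier is using: first > second AND sum ≥ 13.
Group A: (10,5), since 10 > 5, 10+5 = 15. Group B: (8,3), since 8 > 3, 8+3 = 11. Group A: (11,2), since 11 > 2, 11+2 = 13. Group B: (1,6), since 1 < 6, 1+6 = 7.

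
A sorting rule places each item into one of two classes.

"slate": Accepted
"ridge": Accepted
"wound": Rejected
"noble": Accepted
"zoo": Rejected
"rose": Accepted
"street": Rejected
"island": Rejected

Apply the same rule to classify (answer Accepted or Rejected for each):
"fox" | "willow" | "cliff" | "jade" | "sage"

Rejected, Rejected, Rejected, Accepted, Accepted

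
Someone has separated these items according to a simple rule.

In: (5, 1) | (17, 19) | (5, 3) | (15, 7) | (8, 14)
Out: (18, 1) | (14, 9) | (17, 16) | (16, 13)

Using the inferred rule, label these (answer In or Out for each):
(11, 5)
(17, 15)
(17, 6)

In, In, Out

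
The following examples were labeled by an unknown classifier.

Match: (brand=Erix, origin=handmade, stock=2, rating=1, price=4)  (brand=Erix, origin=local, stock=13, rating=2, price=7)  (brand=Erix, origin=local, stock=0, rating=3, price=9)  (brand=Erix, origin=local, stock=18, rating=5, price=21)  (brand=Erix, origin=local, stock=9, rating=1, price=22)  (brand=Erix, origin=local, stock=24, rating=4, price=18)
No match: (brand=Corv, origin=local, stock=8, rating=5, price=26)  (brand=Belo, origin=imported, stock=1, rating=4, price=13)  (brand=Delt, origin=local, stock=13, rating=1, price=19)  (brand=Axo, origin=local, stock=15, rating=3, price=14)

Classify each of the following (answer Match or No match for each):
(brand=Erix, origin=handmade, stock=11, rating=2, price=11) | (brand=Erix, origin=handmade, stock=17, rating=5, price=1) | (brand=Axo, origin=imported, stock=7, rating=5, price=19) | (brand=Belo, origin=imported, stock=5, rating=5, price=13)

Match, Match, No match, No match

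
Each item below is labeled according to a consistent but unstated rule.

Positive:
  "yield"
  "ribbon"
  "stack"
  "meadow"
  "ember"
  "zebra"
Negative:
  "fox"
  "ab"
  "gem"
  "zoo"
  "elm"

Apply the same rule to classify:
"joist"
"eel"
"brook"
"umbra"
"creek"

The distinguishing property — length ≥ 5 — holds for all the 'Positive' cases and none of the 'Negative' cases.
Positive: "joist", since length 5.
Negative: "eel", since length 3.
Positive: "brook", since length 5.
Positive: "umbra", since length 5.
Positive: "creek", since length 5.

Positive, Negative, Positive, Positive, Positive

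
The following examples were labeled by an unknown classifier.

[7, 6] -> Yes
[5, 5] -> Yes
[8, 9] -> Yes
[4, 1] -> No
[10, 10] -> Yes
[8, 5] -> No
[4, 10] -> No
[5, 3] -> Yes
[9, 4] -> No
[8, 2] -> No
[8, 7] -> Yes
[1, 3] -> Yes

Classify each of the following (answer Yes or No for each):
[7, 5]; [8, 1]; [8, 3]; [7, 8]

The classifier is using: |first − second| ≤ 2.
[7, 5] — |7−5| = 2, hence Yes.
[8, 1] — |8−1| = 7, hence No.
[8, 3] — |8−3| = 5, hence No.
[7, 8] — |7−8| = 1, hence Yes.

Yes, No, No, Yes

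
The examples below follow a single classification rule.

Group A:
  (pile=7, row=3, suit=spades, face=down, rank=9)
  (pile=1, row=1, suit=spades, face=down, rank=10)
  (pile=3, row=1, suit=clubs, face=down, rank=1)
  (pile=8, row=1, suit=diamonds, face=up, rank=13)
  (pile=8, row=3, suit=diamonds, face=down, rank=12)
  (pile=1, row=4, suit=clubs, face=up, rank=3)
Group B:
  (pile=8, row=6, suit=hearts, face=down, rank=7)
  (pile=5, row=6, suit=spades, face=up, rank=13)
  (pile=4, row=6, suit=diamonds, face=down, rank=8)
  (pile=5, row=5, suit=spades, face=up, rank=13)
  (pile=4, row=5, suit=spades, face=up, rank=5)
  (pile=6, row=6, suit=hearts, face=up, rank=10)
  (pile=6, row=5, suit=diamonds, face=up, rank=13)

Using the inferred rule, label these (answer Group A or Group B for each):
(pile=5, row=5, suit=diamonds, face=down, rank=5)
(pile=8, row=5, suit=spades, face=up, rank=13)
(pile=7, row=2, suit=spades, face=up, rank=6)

Group B, Group B, Group A

The common property of the 'Group A' items is: row ≤ 4. No 'Group B' item has it.
(pile=5, row=5, suit=diamonds, face=down, rank=5): row = 5 — fails this test, so Group B.
(pile=8, row=5, suit=spades, face=up, rank=13): row = 5 — fails this test, so Group B.
(pile=7, row=2, suit=spades, face=up, rank=6): row = 2 — satisfies this, so Group A.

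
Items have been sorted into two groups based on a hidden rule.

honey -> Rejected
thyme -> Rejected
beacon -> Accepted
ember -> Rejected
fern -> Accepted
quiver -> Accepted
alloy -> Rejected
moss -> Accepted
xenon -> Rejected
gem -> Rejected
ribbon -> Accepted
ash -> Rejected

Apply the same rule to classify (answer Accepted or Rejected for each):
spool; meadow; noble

The pattern is that an item is 'Accepted' exactly when: even length.
Rejected: spool, since length 5. Accepted: meadow, since length 6. Rejected: noble, since length 5.

Rejected, Accepted, Rejected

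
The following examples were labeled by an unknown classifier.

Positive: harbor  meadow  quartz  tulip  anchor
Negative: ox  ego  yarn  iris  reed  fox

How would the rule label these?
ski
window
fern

Negative, Positive, Negative

The simplest hypothesis consistent with all the labels is: length ≥ 5.
ski: Negative (length 3). window: Positive (length 6). fern: Negative (length 4).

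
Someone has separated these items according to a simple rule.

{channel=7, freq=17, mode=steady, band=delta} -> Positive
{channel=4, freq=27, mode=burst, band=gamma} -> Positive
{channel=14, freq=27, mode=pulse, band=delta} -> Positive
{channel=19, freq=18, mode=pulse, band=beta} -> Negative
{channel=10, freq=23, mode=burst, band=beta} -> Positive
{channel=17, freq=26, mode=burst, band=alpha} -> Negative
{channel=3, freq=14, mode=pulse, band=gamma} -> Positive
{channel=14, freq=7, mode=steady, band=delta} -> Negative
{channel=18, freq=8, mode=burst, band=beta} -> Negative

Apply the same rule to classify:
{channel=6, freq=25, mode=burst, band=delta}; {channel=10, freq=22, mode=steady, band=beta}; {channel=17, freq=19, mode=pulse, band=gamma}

One predicate separates the groups cleanly: freq ≥ 8 AND channel ≤ 14.
{channel=6, freq=25, mode=burst, band=delta}: freq = 25, channel = 6 — checks out, so Positive.
{channel=10, freq=22, mode=steady, band=beta}: freq = 22, channel = 10 — checks out, so Positive.
{channel=17, freq=19, mode=pulse, band=gamma}: freq = 19, channel = 17 — fails the rule, so Negative.

Positive, Positive, Negative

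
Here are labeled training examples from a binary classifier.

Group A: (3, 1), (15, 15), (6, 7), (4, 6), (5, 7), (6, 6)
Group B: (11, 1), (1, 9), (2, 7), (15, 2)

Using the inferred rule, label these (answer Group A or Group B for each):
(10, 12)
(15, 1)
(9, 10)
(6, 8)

Group A, Group B, Group A, Group A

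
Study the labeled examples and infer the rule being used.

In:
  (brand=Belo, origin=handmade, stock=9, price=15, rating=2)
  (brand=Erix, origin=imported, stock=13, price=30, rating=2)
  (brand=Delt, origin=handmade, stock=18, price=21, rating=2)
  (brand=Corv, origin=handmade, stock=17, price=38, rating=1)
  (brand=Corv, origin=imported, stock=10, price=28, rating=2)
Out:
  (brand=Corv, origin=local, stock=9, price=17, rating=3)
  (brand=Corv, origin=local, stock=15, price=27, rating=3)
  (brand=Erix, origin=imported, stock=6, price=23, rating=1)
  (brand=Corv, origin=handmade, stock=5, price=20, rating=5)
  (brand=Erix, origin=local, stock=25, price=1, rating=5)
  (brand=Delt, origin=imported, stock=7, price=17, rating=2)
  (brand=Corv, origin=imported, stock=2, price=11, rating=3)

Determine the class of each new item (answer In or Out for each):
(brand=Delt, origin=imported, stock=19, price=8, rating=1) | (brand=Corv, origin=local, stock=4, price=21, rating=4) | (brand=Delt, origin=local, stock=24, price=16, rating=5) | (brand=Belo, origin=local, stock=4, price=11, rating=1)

In, Out, Out, Out

Every 'In' example satisfies: stock ≥ 9 AND rating ≤ 2. None of the 'Out' examples do.
In: (brand=Delt, origin=imported, stock=19, price=8, rating=1), since stock = 19, rating = 1. Out: (brand=Corv, origin=local, stock=4, price=21, rating=4), since stock = 4, rating = 4. Out: (brand=Delt, origin=local, stock=24, price=16, rating=5), since stock = 24, rating = 5. Out: (brand=Belo, origin=local, stock=4, price=11, rating=1), since stock = 4, rating = 1.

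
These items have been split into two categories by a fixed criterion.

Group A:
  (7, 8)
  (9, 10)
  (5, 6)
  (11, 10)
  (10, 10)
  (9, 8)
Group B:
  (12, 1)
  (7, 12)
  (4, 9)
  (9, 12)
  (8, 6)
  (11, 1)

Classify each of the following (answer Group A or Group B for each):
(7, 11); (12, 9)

The distinguishing property — |first − second| ≤ 1 — holds for all the 'Group A' cases and none of the 'Group B' cases.
(7, 11): Group B (|7−11| = 4). (12, 9): Group B (|12−9| = 3).

Group B, Group B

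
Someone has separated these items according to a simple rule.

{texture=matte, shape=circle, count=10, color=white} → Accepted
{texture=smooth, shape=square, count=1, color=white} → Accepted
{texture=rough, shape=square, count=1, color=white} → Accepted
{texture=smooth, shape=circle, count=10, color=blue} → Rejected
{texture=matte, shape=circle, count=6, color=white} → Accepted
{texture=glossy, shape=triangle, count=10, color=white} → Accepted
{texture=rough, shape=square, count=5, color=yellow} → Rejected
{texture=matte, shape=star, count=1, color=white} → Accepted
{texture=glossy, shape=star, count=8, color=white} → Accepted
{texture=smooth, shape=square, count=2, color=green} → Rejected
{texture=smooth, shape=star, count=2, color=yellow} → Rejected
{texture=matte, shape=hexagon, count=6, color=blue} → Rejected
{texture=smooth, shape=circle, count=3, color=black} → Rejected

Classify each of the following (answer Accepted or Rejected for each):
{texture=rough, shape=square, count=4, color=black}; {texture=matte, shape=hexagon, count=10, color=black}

Rejected, Rejected

The simplest hypothesis consistent with all the labels is: color is white.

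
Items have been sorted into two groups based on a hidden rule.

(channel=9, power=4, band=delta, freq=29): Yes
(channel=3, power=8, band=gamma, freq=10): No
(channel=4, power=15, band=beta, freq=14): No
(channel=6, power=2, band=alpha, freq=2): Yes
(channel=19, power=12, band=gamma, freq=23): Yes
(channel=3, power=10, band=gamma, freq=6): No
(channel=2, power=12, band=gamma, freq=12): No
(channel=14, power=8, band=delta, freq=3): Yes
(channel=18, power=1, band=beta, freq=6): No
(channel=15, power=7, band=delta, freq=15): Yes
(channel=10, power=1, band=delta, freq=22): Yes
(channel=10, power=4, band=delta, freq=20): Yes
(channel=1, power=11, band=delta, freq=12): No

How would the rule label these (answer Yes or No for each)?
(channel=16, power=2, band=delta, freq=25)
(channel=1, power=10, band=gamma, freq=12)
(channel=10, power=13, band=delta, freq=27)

All 'Yes' examples share one property — freq ≤ 3 OR freq ≥ 15 — and every 'No' example lacks it.

Yes, No, Yes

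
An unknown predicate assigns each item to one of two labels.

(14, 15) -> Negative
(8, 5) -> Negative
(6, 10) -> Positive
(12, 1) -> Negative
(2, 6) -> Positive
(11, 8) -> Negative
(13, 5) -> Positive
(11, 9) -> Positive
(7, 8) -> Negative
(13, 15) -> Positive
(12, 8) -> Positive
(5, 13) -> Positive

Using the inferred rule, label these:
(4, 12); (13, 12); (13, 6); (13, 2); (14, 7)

Positive, Negative, Negative, Negative, Negative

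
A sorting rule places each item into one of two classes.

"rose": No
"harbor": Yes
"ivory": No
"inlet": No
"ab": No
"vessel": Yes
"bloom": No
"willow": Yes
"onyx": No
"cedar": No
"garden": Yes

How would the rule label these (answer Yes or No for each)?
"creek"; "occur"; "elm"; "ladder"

Rule: length 6. This holds for each 'Yes' example and fails for each 'No' one.

No, No, No, Yes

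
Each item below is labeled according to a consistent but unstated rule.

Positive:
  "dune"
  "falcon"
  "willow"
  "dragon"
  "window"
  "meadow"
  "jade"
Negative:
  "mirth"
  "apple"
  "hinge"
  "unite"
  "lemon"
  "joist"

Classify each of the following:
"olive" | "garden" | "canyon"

The pattern is that an item is 'Positive' exactly when: even length.

Negative, Positive, Positive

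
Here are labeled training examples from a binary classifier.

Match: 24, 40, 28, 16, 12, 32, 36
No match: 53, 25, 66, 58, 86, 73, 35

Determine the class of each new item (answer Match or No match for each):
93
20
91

One predicate separates the groups cleanly: multiple of 4.

No match, Match, No match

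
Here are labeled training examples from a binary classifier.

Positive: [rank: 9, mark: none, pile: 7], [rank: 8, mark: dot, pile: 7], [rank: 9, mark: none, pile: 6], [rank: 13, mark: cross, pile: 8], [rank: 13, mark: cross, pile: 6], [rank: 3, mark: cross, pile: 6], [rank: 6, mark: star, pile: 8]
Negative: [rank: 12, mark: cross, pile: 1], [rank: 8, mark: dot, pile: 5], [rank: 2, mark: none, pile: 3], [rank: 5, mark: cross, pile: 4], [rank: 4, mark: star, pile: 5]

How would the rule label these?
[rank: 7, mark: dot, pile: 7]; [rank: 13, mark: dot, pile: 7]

Every 'Positive' example satisfies: pile ≥ 6. None of the 'Negative' examples do.
Positive: [rank: 7, mark: dot, pile: 7], since pile = 7. Positive: [rank: 13, mark: dot, pile: 7], since pile = 7.

Positive, Positive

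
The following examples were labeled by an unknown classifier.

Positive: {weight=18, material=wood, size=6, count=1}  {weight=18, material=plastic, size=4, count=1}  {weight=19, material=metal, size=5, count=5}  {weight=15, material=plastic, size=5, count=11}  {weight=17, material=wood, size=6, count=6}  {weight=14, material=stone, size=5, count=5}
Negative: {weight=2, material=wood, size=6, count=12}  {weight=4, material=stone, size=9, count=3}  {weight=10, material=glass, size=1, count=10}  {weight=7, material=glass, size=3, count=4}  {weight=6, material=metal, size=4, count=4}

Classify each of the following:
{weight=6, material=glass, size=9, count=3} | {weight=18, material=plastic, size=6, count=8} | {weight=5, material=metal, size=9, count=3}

Negative, Positive, Negative

All 'Positive' examples share one property — weight ≥ 14 — and every 'Negative' example lacks it.
{weight=6, material=glass, size=9, count=3} → weight = 6 → Negative. {weight=18, material=plastic, size=6, count=8} → weight = 18 → Positive. {weight=5, material=metal, size=9, count=3} → weight = 5 → Negative.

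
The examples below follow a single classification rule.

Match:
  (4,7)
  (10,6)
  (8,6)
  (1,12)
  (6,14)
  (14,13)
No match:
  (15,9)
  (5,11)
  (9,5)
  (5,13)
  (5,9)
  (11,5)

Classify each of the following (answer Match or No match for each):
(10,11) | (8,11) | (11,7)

Match, Match, No match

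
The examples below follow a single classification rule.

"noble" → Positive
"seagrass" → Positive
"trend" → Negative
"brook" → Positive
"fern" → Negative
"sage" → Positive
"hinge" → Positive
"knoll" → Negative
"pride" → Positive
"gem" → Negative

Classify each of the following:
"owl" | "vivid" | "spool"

Negative, Positive, Positive

One predicate separates the groups cleanly: has ≥ 2 vowels.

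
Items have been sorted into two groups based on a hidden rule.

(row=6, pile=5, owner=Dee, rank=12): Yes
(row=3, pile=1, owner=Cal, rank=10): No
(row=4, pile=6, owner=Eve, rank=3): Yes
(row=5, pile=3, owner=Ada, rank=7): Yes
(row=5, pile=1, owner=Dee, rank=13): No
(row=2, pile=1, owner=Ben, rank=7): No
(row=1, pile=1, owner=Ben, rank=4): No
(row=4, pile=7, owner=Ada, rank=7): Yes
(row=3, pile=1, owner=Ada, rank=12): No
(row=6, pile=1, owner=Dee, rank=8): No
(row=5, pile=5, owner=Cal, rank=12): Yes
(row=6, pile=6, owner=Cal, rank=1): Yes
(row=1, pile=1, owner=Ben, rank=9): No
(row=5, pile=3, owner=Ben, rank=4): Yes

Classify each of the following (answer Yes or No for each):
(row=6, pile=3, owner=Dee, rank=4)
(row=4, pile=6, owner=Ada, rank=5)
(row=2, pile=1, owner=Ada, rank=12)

The simplest hypothesis consistent with all the labels is: pile ≥ 3.

Yes, Yes, No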